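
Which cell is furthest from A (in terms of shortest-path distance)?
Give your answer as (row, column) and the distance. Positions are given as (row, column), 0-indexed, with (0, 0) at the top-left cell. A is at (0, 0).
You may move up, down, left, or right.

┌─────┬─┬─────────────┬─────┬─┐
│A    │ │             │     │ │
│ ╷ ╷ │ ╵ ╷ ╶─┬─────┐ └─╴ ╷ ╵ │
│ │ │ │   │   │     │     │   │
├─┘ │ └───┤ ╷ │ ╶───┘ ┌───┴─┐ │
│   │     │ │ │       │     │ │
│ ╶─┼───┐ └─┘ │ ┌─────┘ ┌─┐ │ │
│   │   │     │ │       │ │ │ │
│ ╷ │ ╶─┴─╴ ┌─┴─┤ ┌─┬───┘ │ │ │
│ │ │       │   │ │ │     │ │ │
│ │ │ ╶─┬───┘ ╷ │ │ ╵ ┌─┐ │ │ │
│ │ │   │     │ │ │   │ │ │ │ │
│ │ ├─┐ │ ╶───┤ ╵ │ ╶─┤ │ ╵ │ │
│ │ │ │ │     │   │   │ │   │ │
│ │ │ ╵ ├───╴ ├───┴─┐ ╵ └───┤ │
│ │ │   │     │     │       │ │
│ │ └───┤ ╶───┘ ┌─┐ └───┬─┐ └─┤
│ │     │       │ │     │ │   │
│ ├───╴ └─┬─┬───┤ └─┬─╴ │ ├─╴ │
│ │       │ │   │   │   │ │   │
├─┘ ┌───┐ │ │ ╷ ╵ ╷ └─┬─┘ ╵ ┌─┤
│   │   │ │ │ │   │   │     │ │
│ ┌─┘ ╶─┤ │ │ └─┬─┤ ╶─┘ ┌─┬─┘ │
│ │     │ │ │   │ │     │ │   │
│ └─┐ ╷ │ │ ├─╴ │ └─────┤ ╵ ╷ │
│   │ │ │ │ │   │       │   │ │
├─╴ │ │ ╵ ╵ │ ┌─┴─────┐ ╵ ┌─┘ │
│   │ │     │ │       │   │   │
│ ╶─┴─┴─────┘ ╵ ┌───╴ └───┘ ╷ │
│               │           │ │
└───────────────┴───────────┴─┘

Computing BFS distances from A to all cells:
Furthest cell: (9, 10)
Distance: 105 steps

Path from A to the furthest cell:

┌─────┬─┬─────────────┬─────┬─┐
│A ↓  │ │             │     │ │
│ ╷ ╷ │ ╵ ╷ ╶─┬─────┐ └─╴ ╷ ╵ │
│ │↓│ │   │   │     │     │   │
├─┘ │ └───┤ ╷ │ ╶───┘ ┌───┴─┐ │
│↓ ↲│     │ │ │       │↓ ← ↰│ │
│ ╶─┼───┐ └─┘ │ ┌─────┘ ┌─┐ │ │
│↳ ↓│   │     │ │↓ ← ← ↲│ │↑│ │
│ ╷ │ ╶─┴─╴ ┌─┴─┤ ┌─┬───┘ │ │ │
│ │↓│       │↓ ↰│↓│ │↱ → ↓│↑│ │
│ │ │ ╶─┬───┘ ╷ │ │ ╵ ┌─┐ │ │ │
│ │↓│   │↓ ← ↲│↑│↓│↱ ↑│ │↓│↑│ │
│ │ ├─┐ │ ╶───┤ ╵ │ ╶─┤ │ ╵ │ │
│ │↓│ │ │↳ → ↓│↑ ↲│↑ ↰│ │↳ ↑│ │
│ │ │ ╵ ├───╴ ├───┴─┐ ╵ └───┤ │
│ │↓│   │↓ ← ↲│↱ → ↓│↑ ← ← ↰│ │
│ │ └───┤ ╶───┘ ┌─┐ └───┬─┐ └─┤
│ │↳ → ↓│↳ → → ↑│ │↳ → ↓│ │↑ ↰│
│ ├───╴ └─┬─┬───┤ └─┬─╴ │ ├─╴ │
│ │↓ ← ↲  │ │↱ ↓│↱ ↓│B ↲│ │↱ ↑│
├─┘ ┌───┐ │ │ ╷ ╵ ╷ └─┬─┘ ╵ ┌─┤
│↓ ↲│   │ │ │↑│↳ ↑│↓  │↱ → ↑│ │
│ ┌─┘ ╶─┤ │ │ └─┬─┤ ╶─┘ ┌─┬─┘ │
│↓│     │ │ │↑ ↰│ │↳ → ↑│ │   │
│ └─┐ ╷ │ │ ├─╴ │ └─────┤ ╵ ╷ │
│↳ ↓│ │ │ │ │↱ ↑│       │   │ │
├─╴ │ │ ╵ ╵ │ ┌─┴─────┐ ╵ ┌─┘ │
│↓ ↲│ │     │↑│       │   │   │
│ ╶─┴─┴─────┘ ╵ ┌───╴ └───┘ ╷ │
│↳ → → → → → ↑  │           │ │
└───────────────┴───────────┴─┘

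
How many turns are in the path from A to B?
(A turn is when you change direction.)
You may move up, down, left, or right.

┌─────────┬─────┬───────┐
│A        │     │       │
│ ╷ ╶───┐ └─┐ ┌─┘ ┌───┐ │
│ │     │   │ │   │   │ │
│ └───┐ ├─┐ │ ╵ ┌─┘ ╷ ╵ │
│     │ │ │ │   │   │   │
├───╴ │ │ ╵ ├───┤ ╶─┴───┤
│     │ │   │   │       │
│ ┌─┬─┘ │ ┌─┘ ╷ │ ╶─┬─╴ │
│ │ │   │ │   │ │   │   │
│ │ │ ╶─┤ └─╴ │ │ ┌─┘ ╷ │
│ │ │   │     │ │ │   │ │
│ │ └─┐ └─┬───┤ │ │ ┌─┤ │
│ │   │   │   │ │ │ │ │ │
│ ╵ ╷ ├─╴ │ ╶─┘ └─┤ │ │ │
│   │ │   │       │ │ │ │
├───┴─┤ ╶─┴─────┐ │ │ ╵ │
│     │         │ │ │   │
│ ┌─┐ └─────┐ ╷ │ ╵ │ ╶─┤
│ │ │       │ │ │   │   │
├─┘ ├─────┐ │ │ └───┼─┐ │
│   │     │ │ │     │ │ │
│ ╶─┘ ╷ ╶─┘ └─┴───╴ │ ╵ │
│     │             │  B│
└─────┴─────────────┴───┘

Directions: right, right, right, right, down, right, down, down, left, down, down, right, right, up, up, right, down, down, down, down, right, down, down, right, up, up, up, up, right, up, right, down, down, down, down, left, down, right, down, down
Number of turns: 21

Solution:

┌─────────┬─────┬───────┐
│A → → → ↓│     │       │
│ ╷ ╶───┐ └─┐ ┌─┘ ┌───┐ │
│ │     │↳ ↓│ │   │   │ │
│ └───┐ ├─┐ │ ╵ ┌─┘ ╷ ╵ │
│     │ │ │↓│   │   │   │
├───╴ │ │ ╵ ├───┤ ╶─┴───┤
│     │ │↓ ↲│↱ ↓│       │
│ ┌─┬─┘ │ ┌─┘ ╷ │ ╶─┬─╴ │
│ │ │   │↓│  ↑│↓│   │↱ ↓│
│ │ │ ╶─┤ └─╴ │ │ ┌─┘ ╷ │
│ │ │   │↳ → ↑│↓│ │↱ ↑│↓│
│ │ └─┐ └─┬───┤ │ │ ┌─┤ │
│ │   │   │   │↓│ │↑│ │↓│
│ ╵ ╷ ├─╴ │ ╶─┘ └─┤ │ │ │
│   │ │   │    ↳ ↓│↑│ │↓│
├───┴─┤ ╶─┴─────┐ │ │ ╵ │
│     │         │↓│↑│↓ ↲│
│ ┌─┐ └─────┐ ╷ │ ╵ │ ╶─┤
│ │ │       │ │ │↳ ↑│↳ ↓│
├─┘ ├─────┐ │ │ └───┼─┐ │
│   │     │ │ │     │ │↓│
│ ╶─┘ ╷ ╶─┘ └─┴───╴ │ ╵ │
│     │             │  B│
└─────┴─────────────┴───┘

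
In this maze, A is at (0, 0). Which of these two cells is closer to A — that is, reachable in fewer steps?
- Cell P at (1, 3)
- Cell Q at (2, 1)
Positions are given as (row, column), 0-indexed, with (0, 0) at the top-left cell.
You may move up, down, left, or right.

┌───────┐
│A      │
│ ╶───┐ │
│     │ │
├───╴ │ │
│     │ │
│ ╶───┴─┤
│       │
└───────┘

Shortest path A → P at (1, 3): 4 steps
Shortest path A → Q at (2, 1): 5 steps

P is closer (4 steps vs 5 steps).

Path to P:

┌───────┐
│A → → ↓│
│ ╶───┐ │
│     │P│
├───╴ │ │
│     │ │
│ ╶───┴─┤
│       │
└───────┘

Path to Q:

┌───────┐
│A      │
│ ╶───┐ │
│↳ → ↓│ │
├───╴ │ │
│  Q ↲│ │
│ ╶───┴─┤
│       │
└───────┘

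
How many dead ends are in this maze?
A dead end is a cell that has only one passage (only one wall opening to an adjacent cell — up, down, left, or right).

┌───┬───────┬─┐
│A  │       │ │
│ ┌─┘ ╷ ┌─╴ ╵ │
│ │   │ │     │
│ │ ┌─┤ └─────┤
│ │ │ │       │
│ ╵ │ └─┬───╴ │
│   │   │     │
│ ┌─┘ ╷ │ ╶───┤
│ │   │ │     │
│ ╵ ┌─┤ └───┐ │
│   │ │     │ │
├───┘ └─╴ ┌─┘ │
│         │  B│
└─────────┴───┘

Checking each cell for number of passages:

Dead ends found at positions:
  (0, 1)
  (0, 6)
  (1, 4)
  (2, 2)
  (5, 2)
  (5, 5)
  (6, 0)
  (6, 5)
Total dead ends: 8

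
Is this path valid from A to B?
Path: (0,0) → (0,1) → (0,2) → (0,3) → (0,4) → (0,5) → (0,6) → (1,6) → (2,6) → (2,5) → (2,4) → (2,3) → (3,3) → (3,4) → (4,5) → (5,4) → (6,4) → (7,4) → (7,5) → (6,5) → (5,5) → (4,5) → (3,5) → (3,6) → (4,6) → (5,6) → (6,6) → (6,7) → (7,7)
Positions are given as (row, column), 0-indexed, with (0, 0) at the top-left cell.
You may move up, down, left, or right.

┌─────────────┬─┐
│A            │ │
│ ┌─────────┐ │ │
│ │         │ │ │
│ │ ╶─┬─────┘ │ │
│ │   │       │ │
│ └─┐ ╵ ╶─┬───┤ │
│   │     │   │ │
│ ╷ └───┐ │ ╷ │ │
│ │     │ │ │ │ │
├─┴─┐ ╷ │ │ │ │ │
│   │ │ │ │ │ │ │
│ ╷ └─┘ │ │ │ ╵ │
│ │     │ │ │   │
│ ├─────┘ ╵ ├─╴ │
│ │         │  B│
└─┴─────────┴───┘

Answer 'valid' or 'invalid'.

Checking path validity:
Result: Invalid move at step 14: cannot move from (3, 4) to (4, 5).

invalid

Correct solution:

┌─────────────┬─┐
│A → → → → → ↓│ │
│ ┌─────────┐ │ │
│ │         │↓│ │
│ │ ╶─┬─────┘ │ │
│ │   │↓ ← ← ↲│ │
│ └─┐ ╵ ╶─┬───┤ │
│   │  ↳ ↓│↱ ↓│ │
│ ╷ └───┐ │ ╷ │ │
│ │     │↓│↑│↓│ │
├─┴─┐ ╷ │ │ │ │ │
│   │ │ │↓│↑│↓│ │
│ ╷ └─┘ │ │ │ ╵ │
│ │     │↓│↑│↳ ↓│
│ ├─────┘ ╵ ├─╴ │
│ │      ↳ ↑│  B│
└─┴─────────┴───┘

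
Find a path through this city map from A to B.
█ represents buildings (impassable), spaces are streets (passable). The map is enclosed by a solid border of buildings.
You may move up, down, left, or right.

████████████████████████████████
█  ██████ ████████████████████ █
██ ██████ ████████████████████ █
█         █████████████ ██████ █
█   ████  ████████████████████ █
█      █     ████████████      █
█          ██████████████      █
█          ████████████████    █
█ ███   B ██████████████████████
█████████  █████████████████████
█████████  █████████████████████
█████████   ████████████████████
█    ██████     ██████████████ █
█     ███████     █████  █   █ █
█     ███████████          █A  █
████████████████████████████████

Finding the shortest path from A to B:
Movement: cardinal only
Path length: 28 steps
Directions: up → left → left → down → left → left → left → left → left → left → left → left → left → up → left → left → up → left → left → left → left → up → left → up → up → left → up → left

Solution:

████████████████████████████████
█  ██████ ████████████████████ █
██ ██████ ████████████████████ █
█         █████████████ ██████ █
█   ████  ████████████████████ █
█      █     ████████████      █
█          ██████████████      █
█          ████████████████    █
█ ███   B↰██████████████████████
█████████↑↰█████████████████████
█████████ ↑█████████████████████
█████████ ↑↰████████████████████
█    ██████↑←←←↰██████████████ █
█     ███████  ↑←↰█████  █↓←↰█ █
█     ███████████↑←←←←←←←←↲█A  █
████████████████████████████████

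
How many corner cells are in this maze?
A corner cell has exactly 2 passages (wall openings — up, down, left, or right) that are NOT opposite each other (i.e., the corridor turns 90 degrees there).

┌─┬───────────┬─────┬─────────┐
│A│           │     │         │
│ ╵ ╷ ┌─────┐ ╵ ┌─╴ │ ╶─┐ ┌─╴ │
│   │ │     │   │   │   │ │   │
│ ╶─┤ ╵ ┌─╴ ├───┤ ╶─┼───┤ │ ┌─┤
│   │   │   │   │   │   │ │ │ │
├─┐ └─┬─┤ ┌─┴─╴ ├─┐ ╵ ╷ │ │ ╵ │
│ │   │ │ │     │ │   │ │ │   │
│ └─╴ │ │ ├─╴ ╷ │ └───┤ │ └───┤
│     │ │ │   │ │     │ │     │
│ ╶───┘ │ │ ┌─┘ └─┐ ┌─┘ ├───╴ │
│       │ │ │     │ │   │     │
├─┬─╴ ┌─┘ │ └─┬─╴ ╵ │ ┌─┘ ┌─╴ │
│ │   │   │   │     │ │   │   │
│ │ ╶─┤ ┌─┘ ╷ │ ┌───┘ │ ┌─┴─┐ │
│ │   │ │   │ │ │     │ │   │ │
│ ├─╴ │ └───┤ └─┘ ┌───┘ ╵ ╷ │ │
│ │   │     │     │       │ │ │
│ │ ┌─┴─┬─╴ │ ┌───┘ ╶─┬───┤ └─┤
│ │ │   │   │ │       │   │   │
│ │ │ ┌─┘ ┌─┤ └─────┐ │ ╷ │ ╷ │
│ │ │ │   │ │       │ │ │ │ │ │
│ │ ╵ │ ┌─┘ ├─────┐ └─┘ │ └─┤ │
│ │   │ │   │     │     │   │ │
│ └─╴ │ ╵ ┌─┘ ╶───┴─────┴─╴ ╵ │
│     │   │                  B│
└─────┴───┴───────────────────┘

Counting corner cells (2 non-opposite passages):
Total corners: 92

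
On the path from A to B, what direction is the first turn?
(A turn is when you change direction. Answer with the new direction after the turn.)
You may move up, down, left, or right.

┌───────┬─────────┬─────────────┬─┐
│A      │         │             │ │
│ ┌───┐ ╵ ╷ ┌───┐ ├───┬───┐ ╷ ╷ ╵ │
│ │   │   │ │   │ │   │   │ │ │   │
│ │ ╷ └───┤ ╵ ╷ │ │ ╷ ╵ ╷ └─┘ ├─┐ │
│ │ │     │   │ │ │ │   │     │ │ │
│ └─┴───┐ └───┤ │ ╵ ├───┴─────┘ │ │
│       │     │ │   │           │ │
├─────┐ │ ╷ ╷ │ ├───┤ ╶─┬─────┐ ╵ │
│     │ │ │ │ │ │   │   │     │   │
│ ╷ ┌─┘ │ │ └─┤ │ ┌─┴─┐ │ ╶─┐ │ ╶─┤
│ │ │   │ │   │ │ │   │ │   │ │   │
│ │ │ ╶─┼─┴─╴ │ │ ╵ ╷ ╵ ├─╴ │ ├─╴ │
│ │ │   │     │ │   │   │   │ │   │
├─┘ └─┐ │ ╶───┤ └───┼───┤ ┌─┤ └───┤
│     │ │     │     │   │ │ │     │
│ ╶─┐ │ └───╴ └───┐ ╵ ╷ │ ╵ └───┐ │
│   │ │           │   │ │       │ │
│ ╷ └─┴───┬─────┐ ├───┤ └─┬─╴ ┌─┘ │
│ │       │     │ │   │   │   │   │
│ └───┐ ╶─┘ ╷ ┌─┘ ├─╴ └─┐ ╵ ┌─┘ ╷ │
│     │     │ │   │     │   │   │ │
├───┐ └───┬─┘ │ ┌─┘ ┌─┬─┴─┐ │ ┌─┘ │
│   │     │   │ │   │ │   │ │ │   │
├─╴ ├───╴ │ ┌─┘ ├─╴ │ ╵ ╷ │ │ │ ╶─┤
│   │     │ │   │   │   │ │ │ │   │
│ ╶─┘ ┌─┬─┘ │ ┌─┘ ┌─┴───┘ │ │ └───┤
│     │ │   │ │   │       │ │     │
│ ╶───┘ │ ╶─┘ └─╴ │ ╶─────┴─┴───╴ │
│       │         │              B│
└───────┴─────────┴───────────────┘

Directions: right, right, right, down, right, up, right, down, down, right, up, right, down, down, down, down, down, down, right, right, down, right, up, right, down, down, right, down, right, up, right, up, left, left, up, up, right, up, left, up, right, right, down, down, down, right, right, down, down, left, down, left, down, down, down, right, right, down
First turn direction: down

Solution:

┌───────┬─────────┬─────────────┬─┐
│A → → ↓│↱ ↓      │             │ │
│ ┌───┐ ╵ ╷ ┌───┐ ├───┬───┐ ╷ ╷ ╵ │
│ │   │↳ ↑│↓│↱ ↓│ │   │   │ │ │   │
│ │ ╷ └───┤ ╵ ╷ │ │ ╷ ╵ ╷ └─┘ ├─┐ │
│ │ │     │↳ ↑│↓│ │ │   │     │ │ │
│ └─┴───┐ └───┤ │ ╵ ├───┴─────┘ │ │
│       │     │↓│   │           │ │
├─────┐ │ ╷ ╷ │ ├───┤ ╶─┬─────┐ ╵ │
│     │ │ │ │ │↓│   │   │↱ → ↓│   │
│ ╷ ┌─┘ │ │ └─┤ │ ┌─┴─┐ │ ╶─┐ │ ╶─┤
│ │ │   │ │   │↓│ │   │ │↑ ↰│↓│   │
│ │ │ ╶─┼─┴─╴ │ │ ╵ ╷ ╵ ├─╴ │ ├─╴ │
│ │ │   │     │↓│   │   │↱ ↑│↓│   │
├─┘ └─┐ │ ╶───┤ └───┼───┤ ┌─┤ └───┤
│     │ │     │↳ → ↓│↱ ↓│↑│ │↳ → ↓│
│ ╶─┐ │ └───╴ └───┐ ╵ ╷ │ ╵ └───┐ │
│   │ │           │↳ ↑│↓│↑ ← ↰  │↓│
│ ╷ └─┴───┬─────┐ ├───┤ └─┬─╴ ┌─┘ │
│ │       │     │ │   │↳ ↓│↱ ↑│↓ ↲│
│ └───┐ ╶─┘ ╷ ┌─┘ ├─╴ └─┐ ╵ ┌─┘ ╷ │
│     │     │ │   │     │↳ ↑│↓ ↲│ │
├───┐ └───┬─┘ │ ┌─┘ ┌─┬─┴─┐ │ ┌─┘ │
│   │     │   │ │   │ │   │ │↓│   │
├─╴ ├───╴ │ ┌─┘ ├─╴ │ ╵ ╷ │ │ │ ╶─┤
│   │     │ │   │   │   │ │ │↓│   │
│ ╶─┘ ┌─┬─┘ │ ┌─┘ ┌─┴───┘ │ │ └───┤
│     │ │   │ │   │       │ │↳ → ↓│
│ ╶───┘ │ ╶─┘ └─╴ │ ╶─────┴─┴───╴ │
│       │         │              B│
└───────┴─────────┴───────────────┘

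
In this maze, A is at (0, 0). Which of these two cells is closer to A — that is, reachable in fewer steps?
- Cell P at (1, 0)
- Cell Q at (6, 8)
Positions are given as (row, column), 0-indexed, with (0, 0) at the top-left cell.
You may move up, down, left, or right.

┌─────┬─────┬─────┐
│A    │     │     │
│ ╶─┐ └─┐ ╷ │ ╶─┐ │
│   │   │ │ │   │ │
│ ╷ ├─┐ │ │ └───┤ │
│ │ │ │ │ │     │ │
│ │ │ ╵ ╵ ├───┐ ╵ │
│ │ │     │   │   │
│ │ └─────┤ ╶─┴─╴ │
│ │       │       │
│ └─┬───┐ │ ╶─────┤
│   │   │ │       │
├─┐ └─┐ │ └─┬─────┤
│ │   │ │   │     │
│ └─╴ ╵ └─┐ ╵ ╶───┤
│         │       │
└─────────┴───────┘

Shortest path A → P at (1, 0): 1 steps
Shortest path A → Q at (6, 8): 16 steps

P is closer (1 steps vs 16 steps).

Path to P:

┌─────┬─────┬─────┐
│A    │     │     │
│ ╶─┐ └─┐ ╷ │ ╶─┐ │
│P  │   │ │ │   │ │
│ ╷ ├─┐ │ │ └───┤ │
│ │ │ │ │ │     │ │
│ │ │ ╵ ╵ ├───┐ ╵ │
│ │ │     │   │   │
│ │ └─────┤ ╶─┴─╴ │
│ │       │       │
│ └─┬───┐ │ ╶─────┤
│   │   │ │       │
├─┐ └─┐ │ └─┬─────┤
│ │   │ │   │     │
│ └─╴ ╵ └─┐ ╵ ╶───┤
│         │       │
└─────────┴───────┘

Path to Q:

┌─────┬─────┬─────┐
│A    │     │     │
│ ╶─┐ └─┐ ╷ │ ╶─┐ │
│↳ ↓│   │ │ │   │ │
│ ╷ ├─┐ │ │ └───┤ │
│ │↓│ │ │ │     │ │
│ │ │ ╵ ╵ ├───┐ ╵ │
│ │↓│     │   │   │
│ │ └─────┤ ╶─┴─╴ │
│ │↳ → → ↓│       │
│ └─┬───┐ │ ╶─────┤
│   │   │↓│       │
├─┐ └─┐ │ └─┬─────┤
│ │   │ │↳ ↓│↱ → Q│
│ └─╴ ╵ └─┐ ╵ ╶───┤
│         │↳ ↑    │
└─────────┴───────┘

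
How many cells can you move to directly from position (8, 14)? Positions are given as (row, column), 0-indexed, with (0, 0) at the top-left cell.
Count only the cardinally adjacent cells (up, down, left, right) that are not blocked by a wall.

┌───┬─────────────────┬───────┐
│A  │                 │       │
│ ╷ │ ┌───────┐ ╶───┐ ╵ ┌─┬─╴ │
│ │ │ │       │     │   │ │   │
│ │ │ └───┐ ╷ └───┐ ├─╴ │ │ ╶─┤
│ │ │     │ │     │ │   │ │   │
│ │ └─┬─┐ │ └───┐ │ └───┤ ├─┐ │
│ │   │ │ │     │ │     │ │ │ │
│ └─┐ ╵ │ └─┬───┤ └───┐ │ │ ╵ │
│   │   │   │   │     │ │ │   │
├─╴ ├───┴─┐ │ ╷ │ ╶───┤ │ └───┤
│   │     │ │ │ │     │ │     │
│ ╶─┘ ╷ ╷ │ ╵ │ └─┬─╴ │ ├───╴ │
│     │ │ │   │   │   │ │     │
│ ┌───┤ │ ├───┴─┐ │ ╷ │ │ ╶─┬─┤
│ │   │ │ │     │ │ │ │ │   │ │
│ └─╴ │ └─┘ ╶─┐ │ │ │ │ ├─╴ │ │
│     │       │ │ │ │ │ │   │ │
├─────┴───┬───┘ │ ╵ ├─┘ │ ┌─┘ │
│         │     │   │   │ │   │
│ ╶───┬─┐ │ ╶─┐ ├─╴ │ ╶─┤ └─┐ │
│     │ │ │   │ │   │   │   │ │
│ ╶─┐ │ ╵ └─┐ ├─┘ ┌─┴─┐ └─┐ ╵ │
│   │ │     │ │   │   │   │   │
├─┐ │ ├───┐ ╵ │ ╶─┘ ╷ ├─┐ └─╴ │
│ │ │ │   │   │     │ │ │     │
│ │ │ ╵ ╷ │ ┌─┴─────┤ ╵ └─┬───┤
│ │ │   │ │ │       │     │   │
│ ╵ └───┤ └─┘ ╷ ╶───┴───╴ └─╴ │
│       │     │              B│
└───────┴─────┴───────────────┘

Checking passable neighbors of (8, 14):
Neighbors: (7, 14), (9, 14)
Count: 2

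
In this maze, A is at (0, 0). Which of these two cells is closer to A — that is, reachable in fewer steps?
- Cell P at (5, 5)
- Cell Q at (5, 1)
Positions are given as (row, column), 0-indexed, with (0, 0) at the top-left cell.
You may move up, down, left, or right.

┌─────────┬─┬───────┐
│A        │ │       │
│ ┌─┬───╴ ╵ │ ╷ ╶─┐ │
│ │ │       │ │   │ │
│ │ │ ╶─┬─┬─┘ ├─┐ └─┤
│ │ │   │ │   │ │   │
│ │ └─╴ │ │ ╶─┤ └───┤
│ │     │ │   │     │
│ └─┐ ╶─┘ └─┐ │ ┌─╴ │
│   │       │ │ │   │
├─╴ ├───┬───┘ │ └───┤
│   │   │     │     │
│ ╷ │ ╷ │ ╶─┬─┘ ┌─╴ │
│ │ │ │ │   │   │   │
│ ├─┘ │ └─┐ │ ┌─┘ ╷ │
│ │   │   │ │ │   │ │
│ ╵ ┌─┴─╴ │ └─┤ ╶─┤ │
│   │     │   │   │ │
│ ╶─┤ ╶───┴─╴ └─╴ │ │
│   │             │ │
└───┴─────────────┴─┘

Shortest path A → P at (5, 5): 34 steps
Shortest path A → Q at (5, 1): 6 steps

Q is closer (6 steps vs 34 steps).

Path to P:

┌─────────┬─┬───────┐
│A        │ │       │
│ ┌─┬───╴ ╵ │ ╷ ╶─┐ │
│↓│ │       │ │   │ │
│ │ │ ╶─┬─┬─┘ ├─┐ └─┤
│↓│ │   │ │   │ │   │
│ │ └─╴ │ │ ╶─┤ └───┤
│↓│     │ │   │     │
│ └─┐ ╶─┘ └─┐ │ ┌─╴ │
│↳ ↓│       │ │ │   │
├─╴ ├───┬───┘ │ └───┤
│↓ ↲│↱ ↓│↱ P  │     │
│ ╷ │ ╷ │ ╶─┬─┘ ┌─╴ │
│↓│ │↑│↓│↑ ↰│   │   │
│ ├─┘ │ └─┐ │ ┌─┘ ╷ │
│↓│↱ ↑│↳ ↓│↑│ │   │ │
│ ╵ ┌─┴─╴ │ └─┤ ╶─┤ │
│↳ ↑│↓ ← ↲│↑ ↰│   │ │
│ ╶─┤ ╶───┴─╴ └─╴ │ │
│   │↳ → → → ↑    │ │
└───┴─────────────┴─┘

Path to Q:

┌─────────┬─┬───────┐
│A        │ │       │
│ ┌─┬───╴ ╵ │ ╷ ╶─┐ │
│↓│ │       │ │   │ │
│ │ │ ╶─┬─┬─┘ ├─┐ └─┤
│↓│ │   │ │   │ │   │
│ │ └─╴ │ │ ╶─┤ └───┤
│↓│     │ │   │     │
│ └─┐ ╶─┘ └─┐ │ ┌─╴ │
│↳ ↓│       │ │ │   │
├─╴ ├───┬───┘ │ └───┤
│  Q│   │     │     │
│ ╷ │ ╷ │ ╶─┬─┘ ┌─╴ │
│ │ │ │ │   │   │   │
│ ├─┘ │ └─┐ │ ┌─┘ ╷ │
│ │   │   │ │ │   │ │
│ ╵ ┌─┴─╴ │ └─┤ ╶─┤ │
│   │     │   │   │ │
│ ╶─┤ ╶───┴─╴ └─╴ │ │
│   │             │ │
└───┴─────────────┴─┘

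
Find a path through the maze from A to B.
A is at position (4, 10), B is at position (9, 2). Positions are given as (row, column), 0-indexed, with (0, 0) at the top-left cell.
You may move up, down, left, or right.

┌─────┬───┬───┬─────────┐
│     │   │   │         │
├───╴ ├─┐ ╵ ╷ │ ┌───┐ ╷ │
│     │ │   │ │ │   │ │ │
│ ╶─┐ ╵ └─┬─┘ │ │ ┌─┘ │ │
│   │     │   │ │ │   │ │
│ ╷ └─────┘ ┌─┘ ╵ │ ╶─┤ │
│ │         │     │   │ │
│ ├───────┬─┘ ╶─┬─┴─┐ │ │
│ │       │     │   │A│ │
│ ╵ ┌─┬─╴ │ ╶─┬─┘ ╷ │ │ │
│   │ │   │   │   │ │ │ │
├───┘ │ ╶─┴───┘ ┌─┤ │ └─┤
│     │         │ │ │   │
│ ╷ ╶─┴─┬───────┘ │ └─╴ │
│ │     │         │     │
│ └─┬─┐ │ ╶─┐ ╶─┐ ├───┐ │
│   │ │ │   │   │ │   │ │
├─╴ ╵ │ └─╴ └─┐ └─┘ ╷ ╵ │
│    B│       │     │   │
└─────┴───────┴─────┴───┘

Finding the shortest path from (4, 10) to (9, 2):
Path length: 33 steps
Directions: down → down → right → down → down → down → left → up → left → down → left → left → up → left → up → left → left → down → right → down → left → left → up → up → left → left → up → left → down → down → right → down → right

Solution:

┌─────┬───┬───┬─────────┐
│     │   │   │         │
├───╴ ├─┐ ╵ ╷ │ ┌───┐ ╷ │
│     │ │   │ │ │   │ │ │
│ ╶─┐ ╵ └─┬─┘ │ │ ┌─┘ │ │
│   │     │   │ │ │   │ │
│ ╷ └─────┘ ┌─┘ ╵ │ ╶─┤ │
│ │         │     │   │ │
│ ├───────┬─┘ ╶─┬─┴─┐ │ │
│ │       │     │   │A│ │
│ ╵ ┌─┬─╴ │ ╶─┬─┘ ╷ │ │ │
│   │ │   │   │   │ │↓│ │
├───┘ │ ╶─┴───┘ ┌─┤ │ └─┤
│↓ ↰  │         │ │ │↳ ↓│
│ ╷ ╶─┴─┬───────┘ │ └─╴ │
│↓│↑ ← ↰│↓ ← ↰    │    ↓│
│ └─┬─┐ │ ╶─┐ ╶─┐ ├───┐ │
│↳ ↓│ │↑│↳ ↓│↑ ↰│ │↓ ↰│↓│
├─╴ ╵ │ └─╴ └─┐ └─┘ ╷ ╵ │
│  ↳ B│↑ ← ↲  │↑ ← ↲│↑ ↲│
└─────┴───────┴─────┴───┘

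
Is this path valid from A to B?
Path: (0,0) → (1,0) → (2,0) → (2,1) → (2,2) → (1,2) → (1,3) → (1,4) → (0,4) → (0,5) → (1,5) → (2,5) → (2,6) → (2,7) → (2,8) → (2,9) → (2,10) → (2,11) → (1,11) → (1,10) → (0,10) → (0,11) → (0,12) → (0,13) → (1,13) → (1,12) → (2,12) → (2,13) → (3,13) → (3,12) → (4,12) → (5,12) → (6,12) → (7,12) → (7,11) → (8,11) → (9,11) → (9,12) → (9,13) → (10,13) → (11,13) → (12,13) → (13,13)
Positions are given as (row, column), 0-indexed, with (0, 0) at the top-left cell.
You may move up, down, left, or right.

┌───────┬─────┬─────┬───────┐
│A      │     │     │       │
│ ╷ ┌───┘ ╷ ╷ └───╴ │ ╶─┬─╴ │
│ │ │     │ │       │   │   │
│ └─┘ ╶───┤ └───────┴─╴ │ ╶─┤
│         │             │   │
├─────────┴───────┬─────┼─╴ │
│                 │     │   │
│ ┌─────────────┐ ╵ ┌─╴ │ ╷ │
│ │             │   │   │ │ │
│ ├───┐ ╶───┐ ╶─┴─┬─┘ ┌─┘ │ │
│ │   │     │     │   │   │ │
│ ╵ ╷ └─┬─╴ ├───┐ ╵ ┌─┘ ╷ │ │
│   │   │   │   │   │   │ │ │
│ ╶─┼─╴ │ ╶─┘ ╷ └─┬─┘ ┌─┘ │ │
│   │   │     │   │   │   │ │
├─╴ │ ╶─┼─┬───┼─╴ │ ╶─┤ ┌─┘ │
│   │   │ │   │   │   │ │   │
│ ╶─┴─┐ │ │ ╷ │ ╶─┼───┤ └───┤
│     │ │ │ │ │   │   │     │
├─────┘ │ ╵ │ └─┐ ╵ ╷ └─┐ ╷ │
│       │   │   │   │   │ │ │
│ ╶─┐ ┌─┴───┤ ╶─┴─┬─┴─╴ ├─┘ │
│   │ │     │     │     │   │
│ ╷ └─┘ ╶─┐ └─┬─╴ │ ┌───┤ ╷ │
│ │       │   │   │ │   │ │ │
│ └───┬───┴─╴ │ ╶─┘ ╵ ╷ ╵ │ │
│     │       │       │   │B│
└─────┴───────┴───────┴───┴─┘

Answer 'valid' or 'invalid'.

Checking path validity:
Result: All consecutive moves are passable.

valid

Correct solution:

┌───────┬─────┬─────┬───────┐
│A      │↱ ↓  │     │↱ → → ↓│
│ ╷ ┌───┘ ╷ ╷ └───╴ │ ╶─┬─╴ │
│↓│ │↱ → ↑│↓│       │↑ ↰│↓ ↲│
│ └─┘ ╶───┤ └───────┴─╴ │ ╶─┤
│↳ → ↑    │↳ → → → → → ↑│↳ ↓│
├─────────┴───────┬─────┼─╴ │
│                 │     │↓ ↲│
│ ┌─────────────┐ ╵ ┌─╴ │ ╷ │
│ │             │   │   │↓│ │
│ ├───┐ ╶───┐ ╶─┴─┬─┘ ┌─┘ │ │
│ │   │     │     │   │  ↓│ │
│ ╵ ╷ └─┬─╴ ├───┐ ╵ ┌─┘ ╷ │ │
│   │   │   │   │   │   │↓│ │
│ ╶─┼─╴ │ ╶─┘ ╷ └─┬─┘ ┌─┘ │ │
│   │   │     │   │   │↓ ↲│ │
├─╴ │ ╶─┼─┬───┼─╴ │ ╶─┤ ┌─┘ │
│   │   │ │   │   │   │↓│   │
│ ╶─┴─┐ │ │ ╷ │ ╶─┼───┤ └───┤
│     │ │ │ │ │   │   │↳ → ↓│
├─────┘ │ ╵ │ └─┐ ╵ ╷ └─┐ ╷ │
│       │   │   │   │   │ │↓│
│ ╶─┐ ┌─┴───┤ ╶─┴─┬─┴─╴ ├─┘ │
│   │ │     │     │     │  ↓│
│ ╷ └─┘ ╶─┐ └─┬─╴ │ ┌───┤ ╷ │
│ │       │   │   │ │   │ │↓│
│ └───┬───┴─╴ │ ╶─┘ ╵ ╷ ╵ │ │
│     │       │       │   │B│
└─────┴───────┴───────┴───┴─┘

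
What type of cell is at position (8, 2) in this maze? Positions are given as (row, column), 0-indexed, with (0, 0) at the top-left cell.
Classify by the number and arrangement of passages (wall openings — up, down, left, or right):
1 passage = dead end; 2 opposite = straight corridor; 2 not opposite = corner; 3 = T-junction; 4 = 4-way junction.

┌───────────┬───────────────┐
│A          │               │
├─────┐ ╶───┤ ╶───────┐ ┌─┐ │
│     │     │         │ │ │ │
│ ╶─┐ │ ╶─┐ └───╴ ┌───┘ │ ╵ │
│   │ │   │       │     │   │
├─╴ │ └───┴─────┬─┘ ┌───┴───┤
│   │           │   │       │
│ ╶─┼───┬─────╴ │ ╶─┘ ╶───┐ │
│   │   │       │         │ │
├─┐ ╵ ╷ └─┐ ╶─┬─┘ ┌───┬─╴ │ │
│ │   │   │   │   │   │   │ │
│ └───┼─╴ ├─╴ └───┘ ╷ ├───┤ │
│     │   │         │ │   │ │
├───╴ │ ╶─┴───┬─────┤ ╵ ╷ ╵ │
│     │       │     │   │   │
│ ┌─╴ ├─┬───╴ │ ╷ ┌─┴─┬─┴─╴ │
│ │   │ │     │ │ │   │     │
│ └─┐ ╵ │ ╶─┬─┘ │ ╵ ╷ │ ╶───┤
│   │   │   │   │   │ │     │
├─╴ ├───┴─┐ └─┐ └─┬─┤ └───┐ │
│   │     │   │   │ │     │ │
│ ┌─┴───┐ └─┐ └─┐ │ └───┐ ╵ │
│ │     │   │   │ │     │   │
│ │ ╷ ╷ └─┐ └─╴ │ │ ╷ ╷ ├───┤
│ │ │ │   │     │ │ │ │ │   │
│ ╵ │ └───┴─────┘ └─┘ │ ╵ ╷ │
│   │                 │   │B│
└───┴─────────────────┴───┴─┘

Checking cell at (8, 2):
Number of passages: 3
Cell type: T-junction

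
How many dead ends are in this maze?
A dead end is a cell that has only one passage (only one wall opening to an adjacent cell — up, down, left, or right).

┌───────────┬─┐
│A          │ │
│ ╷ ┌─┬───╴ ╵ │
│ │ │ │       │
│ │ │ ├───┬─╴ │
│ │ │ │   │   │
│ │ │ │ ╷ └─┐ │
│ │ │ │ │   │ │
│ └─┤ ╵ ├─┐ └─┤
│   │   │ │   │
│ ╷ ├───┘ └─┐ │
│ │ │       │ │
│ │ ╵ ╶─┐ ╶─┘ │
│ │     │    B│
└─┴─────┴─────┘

Checking each cell for number of passages:

Dead ends found at positions:
  (0, 6)
  (1, 2)
  (1, 3)
  (2, 5)
  (3, 1)
  (3, 6)
  (4, 4)
  (5, 5)
  (6, 0)
  (6, 3)
Total dead ends: 10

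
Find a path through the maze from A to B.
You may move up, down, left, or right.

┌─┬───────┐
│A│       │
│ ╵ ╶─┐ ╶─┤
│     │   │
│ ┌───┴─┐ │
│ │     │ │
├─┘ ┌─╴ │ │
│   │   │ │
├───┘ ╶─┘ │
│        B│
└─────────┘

Finding the shortest path through the maze:
Path length: 10 steps
Directions: down → right → up → right → right → down → right → down → down → down

Solution:

┌─┬───────┐
│A│↱ → ↓  │
│ ╵ ╶─┐ ╶─┤
│↳ ↑  │↳ ↓│
│ ┌───┴─┐ │
│ │     │↓│
├─┘ ┌─╴ │ │
│   │   │↓│
├───┘ ╶─┘ │
│        B│
└─────────┘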